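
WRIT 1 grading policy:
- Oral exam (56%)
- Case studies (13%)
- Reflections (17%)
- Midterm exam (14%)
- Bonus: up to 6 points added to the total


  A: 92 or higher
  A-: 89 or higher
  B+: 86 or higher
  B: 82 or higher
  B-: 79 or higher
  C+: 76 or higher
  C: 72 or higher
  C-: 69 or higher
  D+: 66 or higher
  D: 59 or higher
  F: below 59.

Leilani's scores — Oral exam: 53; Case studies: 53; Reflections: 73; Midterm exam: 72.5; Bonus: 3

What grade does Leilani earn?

Weighted total:
  Oral exam 53 × 0.56 = 29.68
  Case studies 53 × 0.13 = 6.89
  Reflections 73 × 0.17 = 12.41
  Midterm exam 72.5 × 0.14 = 10.15
Sum = 59.13
Bonus: 59.13 + 3 = 62.13
62.13 is ≥ 59 and < 66 → D

D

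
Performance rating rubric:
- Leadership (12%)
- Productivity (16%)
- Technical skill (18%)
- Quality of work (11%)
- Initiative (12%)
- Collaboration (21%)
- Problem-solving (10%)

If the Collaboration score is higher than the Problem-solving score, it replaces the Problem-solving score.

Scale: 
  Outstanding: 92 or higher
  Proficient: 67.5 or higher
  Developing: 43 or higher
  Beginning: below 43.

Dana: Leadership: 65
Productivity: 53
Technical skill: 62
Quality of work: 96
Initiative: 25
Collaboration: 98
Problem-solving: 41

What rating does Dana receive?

Collaboration (98) > Problem-solving (41), so Problem-solving counts as 98.
Weighted total:
  Leadership 65 × 0.12 = 7.8
  Productivity 53 × 0.16 = 8.48
  Technical skill 62 × 0.18 = 11.16
  Quality of work 96 × 0.11 = 10.56
  Initiative 25 × 0.12 = 3
  Collaboration 98 × 0.21 = 20.58
  Problem-solving 98 × 0.1 = 9.8
Sum = 71.38
71.38 is ≥ 67.5 and < 92 → Proficient

Proficient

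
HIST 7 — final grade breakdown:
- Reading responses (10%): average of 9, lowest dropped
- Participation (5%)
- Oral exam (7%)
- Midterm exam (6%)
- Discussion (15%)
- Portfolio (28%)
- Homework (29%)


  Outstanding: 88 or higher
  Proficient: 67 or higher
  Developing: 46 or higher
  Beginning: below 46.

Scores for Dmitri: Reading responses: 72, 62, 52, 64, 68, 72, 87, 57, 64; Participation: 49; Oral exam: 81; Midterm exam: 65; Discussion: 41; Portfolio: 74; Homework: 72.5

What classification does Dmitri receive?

Reading responses: drop 52 → average of remaining 8 = 546/8 = 68.25
Weighted total:
  Reading responses 68.25 × 0.1 = 6.825
  Participation 49 × 0.05 = 2.45
  Oral exam 81 × 0.07 = 5.67
  Midterm exam 65 × 0.06 = 3.9
  Discussion 41 × 0.15 = 6.15
  Portfolio 74 × 0.28 = 20.72
  Homework 72.5 × 0.29 = 21.025
Sum = 66.74
66.74 is ≥ 46 and < 67 → Developing

Developing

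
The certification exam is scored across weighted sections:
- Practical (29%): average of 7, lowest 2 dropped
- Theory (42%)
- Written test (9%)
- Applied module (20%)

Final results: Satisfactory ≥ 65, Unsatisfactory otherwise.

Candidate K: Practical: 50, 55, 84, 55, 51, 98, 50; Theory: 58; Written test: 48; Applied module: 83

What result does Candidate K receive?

Satisfactory

Practical: drop 50, 50 → average of remaining 5 = 343/5 = 68.6
Weighted total:
  Practical 68.6 × 0.29 = 19.894
  Theory 58 × 0.42 = 24.36
  Written test 48 × 0.09 = 4.32
  Applied module 83 × 0.2 = 16.6
Sum = 65.174
65.174 ≥ 65 → Satisfactory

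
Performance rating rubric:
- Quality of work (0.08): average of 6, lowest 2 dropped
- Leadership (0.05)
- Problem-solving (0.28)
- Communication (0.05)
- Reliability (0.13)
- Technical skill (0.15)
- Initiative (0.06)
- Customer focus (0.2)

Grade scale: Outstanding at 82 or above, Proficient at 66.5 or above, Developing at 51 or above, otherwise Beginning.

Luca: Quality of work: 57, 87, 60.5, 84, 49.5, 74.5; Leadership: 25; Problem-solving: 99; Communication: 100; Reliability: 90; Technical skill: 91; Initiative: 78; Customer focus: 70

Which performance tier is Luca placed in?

Outstanding

Quality of work: drop 49.5, 57 → average of remaining 4 = 306/4 = 76.5
Weighted total:
  Quality of work 76.5 × 0.08 = 6.12
  Leadership 25 × 0.05 = 1.25
  Problem-solving 99 × 0.28 = 27.72
  Communication 100 × 0.05 = 5
  Reliability 90 × 0.13 = 11.7
  Technical skill 91 × 0.15 = 13.65
  Initiative 78 × 0.06 = 4.68
  Customer focus 70 × 0.2 = 14
Sum = 84.12
84.12 ≥ 82 → Outstanding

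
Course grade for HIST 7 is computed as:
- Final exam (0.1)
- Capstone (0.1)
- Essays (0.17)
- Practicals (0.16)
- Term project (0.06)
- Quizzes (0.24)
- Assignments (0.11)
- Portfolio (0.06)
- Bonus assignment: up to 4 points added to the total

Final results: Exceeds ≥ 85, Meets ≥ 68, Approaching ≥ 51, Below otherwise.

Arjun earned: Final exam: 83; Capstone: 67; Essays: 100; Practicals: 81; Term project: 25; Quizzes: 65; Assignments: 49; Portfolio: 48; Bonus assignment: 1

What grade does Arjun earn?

Meets

Weighted total:
  Final exam 83 × 0.1 = 8.3
  Capstone 67 × 0.1 = 6.7
  Essays 100 × 0.17 = 17
  Practicals 81 × 0.16 = 12.96
  Term project 25 × 0.06 = 1.5
  Quizzes 65 × 0.24 = 15.6
  Assignments 49 × 0.11 = 5.39
  Portfolio 48 × 0.06 = 2.88
Sum = 70.33
Bonus assignment: 70.33 + 1 = 71.33
71.33 is ≥ 68 and < 85 → Meets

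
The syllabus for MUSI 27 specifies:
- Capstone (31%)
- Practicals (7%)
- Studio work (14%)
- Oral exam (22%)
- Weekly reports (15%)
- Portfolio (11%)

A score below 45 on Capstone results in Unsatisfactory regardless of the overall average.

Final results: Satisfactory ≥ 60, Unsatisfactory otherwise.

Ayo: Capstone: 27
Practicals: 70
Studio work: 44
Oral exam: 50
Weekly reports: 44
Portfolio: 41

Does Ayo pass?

Capstone score 27 < 45: minimum not met.
Weighted total:
  Capstone 27 × 0.31 = 8.37
  Practicals 70 × 0.07 = 4.9
  Studio work 44 × 0.14 = 6.16
  Oral exam 50 × 0.22 = 11
  Weekly reports 44 × 0.15 = 6.6
  Portfolio 41 × 0.11 = 4.51
Sum = 41.54
Because the Capstone minimum was not met, the result is Unsatisfactory.

Unsatisfactory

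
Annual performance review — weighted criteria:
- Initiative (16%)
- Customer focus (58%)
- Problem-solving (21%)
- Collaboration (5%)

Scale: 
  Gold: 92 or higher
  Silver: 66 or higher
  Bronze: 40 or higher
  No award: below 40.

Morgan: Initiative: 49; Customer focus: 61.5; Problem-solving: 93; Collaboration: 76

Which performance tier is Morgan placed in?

Weighted total:
  Initiative 49 × 0.16 = 7.84
  Customer focus 61.5 × 0.58 = 35.67
  Problem-solving 93 × 0.21 = 19.53
  Collaboration 76 × 0.05 = 3.8
Sum = 66.84
66.84 is ≥ 66 and < 92 → Silver

Silver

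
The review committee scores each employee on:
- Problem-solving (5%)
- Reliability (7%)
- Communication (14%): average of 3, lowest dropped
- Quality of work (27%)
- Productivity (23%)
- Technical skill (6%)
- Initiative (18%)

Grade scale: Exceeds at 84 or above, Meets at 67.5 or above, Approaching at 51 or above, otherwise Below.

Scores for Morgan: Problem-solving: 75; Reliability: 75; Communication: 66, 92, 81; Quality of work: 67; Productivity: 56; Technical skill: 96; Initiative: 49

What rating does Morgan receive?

Communication: drop 66 → average of remaining 2 = 173/2 = 86.5
Weighted total:
  Problem-solving 75 × 0.05 = 3.75
  Reliability 75 × 0.07 = 5.25
  Communication 86.5 × 0.14 = 12.11
  Quality of work 67 × 0.27 = 18.09
  Productivity 56 × 0.23 = 12.88
  Technical skill 96 × 0.06 = 5.76
  Initiative 49 × 0.18 = 8.82
Sum = 66.66
66.66 is ≥ 51 and < 67.5 → Approaching

Approaching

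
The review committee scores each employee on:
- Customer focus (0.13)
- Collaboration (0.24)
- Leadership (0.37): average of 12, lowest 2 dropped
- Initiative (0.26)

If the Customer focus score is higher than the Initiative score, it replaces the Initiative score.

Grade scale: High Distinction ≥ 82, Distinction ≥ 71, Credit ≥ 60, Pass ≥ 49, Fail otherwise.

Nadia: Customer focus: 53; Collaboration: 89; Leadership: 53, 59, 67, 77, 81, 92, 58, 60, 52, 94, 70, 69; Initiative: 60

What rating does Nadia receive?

Leadership: drop 52, 53 → average of remaining 10 = 727/10 = 72.7
Customer focus (53) ≤ Initiative (60), so Initiative stays at 60.
Weighted total:
  Customer focus 53 × 0.13 = 6.89
  Collaboration 89 × 0.24 = 21.36
  Leadership 72.7 × 0.37 = 26.899
  Initiative 60 × 0.26 = 15.6
Sum = 70.749
70.749 is ≥ 60 and < 71 → Credit

Credit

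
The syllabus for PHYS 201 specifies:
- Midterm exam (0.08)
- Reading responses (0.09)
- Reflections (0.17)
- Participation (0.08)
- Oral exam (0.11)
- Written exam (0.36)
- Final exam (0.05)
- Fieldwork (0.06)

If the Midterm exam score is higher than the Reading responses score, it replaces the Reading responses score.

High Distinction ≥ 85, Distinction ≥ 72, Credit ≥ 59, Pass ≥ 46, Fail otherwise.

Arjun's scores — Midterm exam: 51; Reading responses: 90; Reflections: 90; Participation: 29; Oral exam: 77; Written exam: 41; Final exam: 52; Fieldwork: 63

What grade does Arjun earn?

Credit

Midterm exam (51) ≤ Reading responses (90), so Reading responses stays at 90.
Weighted total:
  Midterm exam 51 × 0.08 = 4.08
  Reading responses 90 × 0.09 = 8.1
  Reflections 90 × 0.17 = 15.3
  Participation 29 × 0.08 = 2.32
  Oral exam 77 × 0.11 = 8.47
  Written exam 41 × 0.36 = 14.76
  Final exam 52 × 0.05 = 2.6
  Fieldwork 63 × 0.06 = 3.78
Sum = 59.41
59.41 is ≥ 59 and < 72 → Credit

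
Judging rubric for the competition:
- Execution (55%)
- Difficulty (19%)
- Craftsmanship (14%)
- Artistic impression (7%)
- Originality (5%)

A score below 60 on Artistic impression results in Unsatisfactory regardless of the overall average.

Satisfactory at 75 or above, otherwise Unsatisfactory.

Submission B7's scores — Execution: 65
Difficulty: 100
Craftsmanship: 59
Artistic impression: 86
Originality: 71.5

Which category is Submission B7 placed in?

Unsatisfactory

Artistic impression score 86 ≥ 60: minimum met.
Weighted total:
  Execution 65 × 0.55 = 35.75
  Difficulty 100 × 0.19 = 19
  Craftsmanship 59 × 0.14 = 8.26
  Artistic impression 86 × 0.07 = 6.02
  Originality 71.5 × 0.05 = 3.575
Sum = 72.605
72.605 < 75 → Unsatisfactory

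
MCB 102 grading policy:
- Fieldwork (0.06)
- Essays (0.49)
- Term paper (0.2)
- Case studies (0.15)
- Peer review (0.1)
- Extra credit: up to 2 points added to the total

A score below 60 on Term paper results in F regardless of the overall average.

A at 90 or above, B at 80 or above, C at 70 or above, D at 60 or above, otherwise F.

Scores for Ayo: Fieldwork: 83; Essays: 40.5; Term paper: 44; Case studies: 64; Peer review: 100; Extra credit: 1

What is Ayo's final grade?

Term paper score 44 < 60: minimum not met.
Weighted total:
  Fieldwork 83 × 0.06 = 4.98
  Essays 40.5 × 0.49 = 19.845
  Term paper 44 × 0.2 = 8.8
  Case studies 64 × 0.15 = 9.6
  Peer review 100 × 0.1 = 10
Sum = 53.225
Extra credit: 53.225 + 1 = 54.225
Because the Term paper minimum was not met, the result is F.

F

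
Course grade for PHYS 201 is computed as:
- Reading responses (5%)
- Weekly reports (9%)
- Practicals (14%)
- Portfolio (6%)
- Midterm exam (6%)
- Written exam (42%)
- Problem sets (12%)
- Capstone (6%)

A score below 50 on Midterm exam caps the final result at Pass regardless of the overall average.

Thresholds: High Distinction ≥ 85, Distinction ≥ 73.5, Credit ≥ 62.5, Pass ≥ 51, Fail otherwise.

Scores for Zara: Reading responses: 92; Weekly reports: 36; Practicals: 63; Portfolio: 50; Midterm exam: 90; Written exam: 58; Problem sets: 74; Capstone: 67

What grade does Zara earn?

Pass

Midterm exam score 90 ≥ 50: minimum met.
Weighted total:
  Reading responses 92 × 0.05 = 4.6
  Weekly reports 36 × 0.09 = 3.24
  Practicals 63 × 0.14 = 8.82
  Portfolio 50 × 0.06 = 3
  Midterm exam 90 × 0.06 = 5.4
  Written exam 58 × 0.42 = 24.36
  Problem sets 74 × 0.12 = 8.88
  Capstone 67 × 0.06 = 4.02
Sum = 62.32
62.32 is ≥ 51 and < 62.5 → Pass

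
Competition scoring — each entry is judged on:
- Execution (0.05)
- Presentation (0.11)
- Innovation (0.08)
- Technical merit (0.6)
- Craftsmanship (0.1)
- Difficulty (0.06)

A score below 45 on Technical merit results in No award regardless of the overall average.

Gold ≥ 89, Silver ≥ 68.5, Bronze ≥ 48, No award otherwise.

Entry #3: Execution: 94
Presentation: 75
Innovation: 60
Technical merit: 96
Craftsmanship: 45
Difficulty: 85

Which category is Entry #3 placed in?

Silver

Technical merit score 96 ≥ 45: minimum met.
Weighted total:
  Execution 94 × 0.05 = 4.7
  Presentation 75 × 0.11 = 8.25
  Innovation 60 × 0.08 = 4.8
  Technical merit 96 × 0.6 = 57.6
  Craftsmanship 45 × 0.1 = 4.5
  Difficulty 85 × 0.06 = 5.1
Sum = 84.95
84.95 is ≥ 68.5 and < 89 → Silver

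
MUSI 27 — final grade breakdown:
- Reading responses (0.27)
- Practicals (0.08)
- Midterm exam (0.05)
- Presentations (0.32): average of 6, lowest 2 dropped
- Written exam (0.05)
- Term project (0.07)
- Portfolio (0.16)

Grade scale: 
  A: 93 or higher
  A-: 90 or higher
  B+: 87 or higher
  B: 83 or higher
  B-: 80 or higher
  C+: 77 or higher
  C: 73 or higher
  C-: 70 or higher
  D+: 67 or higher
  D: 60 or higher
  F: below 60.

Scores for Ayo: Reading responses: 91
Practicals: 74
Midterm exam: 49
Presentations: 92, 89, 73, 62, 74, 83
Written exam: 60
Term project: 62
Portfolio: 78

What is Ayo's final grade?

C+

Presentations: drop 62, 73 → average of remaining 4 = 338/4 = 84.5
Weighted total:
  Reading responses 91 × 0.27 = 24.57
  Practicals 74 × 0.08 = 5.92
  Midterm exam 49 × 0.05 = 2.45
  Presentations 84.5 × 0.32 = 27.04
  Written exam 60 × 0.05 = 3
  Term project 62 × 0.07 = 4.34
  Portfolio 78 × 0.16 = 12.48
Sum = 79.8
79.8 is ≥ 77 and < 80 → C+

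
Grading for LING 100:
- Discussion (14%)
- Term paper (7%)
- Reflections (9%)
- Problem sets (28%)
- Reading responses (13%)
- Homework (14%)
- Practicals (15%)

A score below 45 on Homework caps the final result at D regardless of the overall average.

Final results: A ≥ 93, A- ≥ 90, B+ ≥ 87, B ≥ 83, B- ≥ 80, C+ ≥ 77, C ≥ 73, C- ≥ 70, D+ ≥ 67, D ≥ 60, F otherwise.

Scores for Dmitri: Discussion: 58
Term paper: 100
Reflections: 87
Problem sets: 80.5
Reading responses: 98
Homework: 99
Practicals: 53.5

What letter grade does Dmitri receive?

B-

Homework score 99 ≥ 45: minimum met.
Weighted total:
  Discussion 58 × 0.14 = 8.12
  Term paper 100 × 0.07 = 7
  Reflections 87 × 0.09 = 7.83
  Problem sets 80.5 × 0.28 = 22.54
  Reading responses 98 × 0.13 = 12.74
  Homework 99 × 0.14 = 13.86
  Practicals 53.5 × 0.15 = 8.025
Sum = 80.115
80.115 is ≥ 80 and < 83 → B-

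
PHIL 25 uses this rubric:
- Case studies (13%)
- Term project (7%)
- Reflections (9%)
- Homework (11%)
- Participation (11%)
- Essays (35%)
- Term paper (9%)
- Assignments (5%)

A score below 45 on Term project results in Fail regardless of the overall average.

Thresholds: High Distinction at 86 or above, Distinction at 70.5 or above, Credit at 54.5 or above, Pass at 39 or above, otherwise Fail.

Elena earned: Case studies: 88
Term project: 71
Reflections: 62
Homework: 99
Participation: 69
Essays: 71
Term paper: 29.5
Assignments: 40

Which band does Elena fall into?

Term project score 71 ≥ 45: minimum met.
Weighted total:
  Case studies 88 × 0.13 = 11.44
  Term project 71 × 0.07 = 4.97
  Reflections 62 × 0.09 = 5.58
  Homework 99 × 0.11 = 10.89
  Participation 69 × 0.11 = 7.59
  Essays 71 × 0.35 = 24.85
  Term paper 29.5 × 0.09 = 2.655
  Assignments 40 × 0.05 = 2
Sum = 69.975
69.975 is ≥ 54.5 and < 70.5 → Credit

Credit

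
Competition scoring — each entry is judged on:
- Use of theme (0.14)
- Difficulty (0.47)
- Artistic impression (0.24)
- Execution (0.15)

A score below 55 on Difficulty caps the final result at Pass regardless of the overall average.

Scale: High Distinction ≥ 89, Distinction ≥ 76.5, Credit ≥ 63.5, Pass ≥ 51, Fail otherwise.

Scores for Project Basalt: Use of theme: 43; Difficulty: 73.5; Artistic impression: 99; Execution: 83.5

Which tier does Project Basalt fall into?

Distinction

Difficulty score 73.5 ≥ 55: minimum met.
Weighted total:
  Use of theme 43 × 0.14 = 6.02
  Difficulty 73.5 × 0.47 = 34.545
  Artistic impression 99 × 0.24 = 23.76
  Execution 83.5 × 0.15 = 12.525
Sum = 76.85
76.85 is ≥ 76.5 and < 89 → Distinction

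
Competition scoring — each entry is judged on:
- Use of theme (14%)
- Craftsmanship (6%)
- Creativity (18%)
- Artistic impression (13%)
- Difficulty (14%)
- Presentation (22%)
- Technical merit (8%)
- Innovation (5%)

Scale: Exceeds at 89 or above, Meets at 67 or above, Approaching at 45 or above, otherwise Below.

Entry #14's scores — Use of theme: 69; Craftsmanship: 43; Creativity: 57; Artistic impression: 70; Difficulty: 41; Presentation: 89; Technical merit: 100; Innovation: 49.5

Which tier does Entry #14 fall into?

Weighted total:
  Use of theme 69 × 0.14 = 9.66
  Craftsmanship 43 × 0.06 = 2.58
  Creativity 57 × 0.18 = 10.26
  Artistic impression 70 × 0.13 = 9.1
  Difficulty 41 × 0.14 = 5.74
  Presentation 89 × 0.22 = 19.58
  Technical merit 100 × 0.08 = 8
  Innovation 49.5 × 0.05 = 2.475
Sum = 67.395
67.395 is ≥ 67 and < 89 → Meets

Meets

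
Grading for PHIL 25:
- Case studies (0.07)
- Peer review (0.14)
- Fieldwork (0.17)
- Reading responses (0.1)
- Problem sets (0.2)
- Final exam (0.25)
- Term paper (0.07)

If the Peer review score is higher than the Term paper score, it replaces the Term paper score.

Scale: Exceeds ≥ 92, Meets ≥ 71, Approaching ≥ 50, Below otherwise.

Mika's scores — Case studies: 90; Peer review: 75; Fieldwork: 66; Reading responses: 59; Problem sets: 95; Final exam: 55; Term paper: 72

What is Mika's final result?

Meets

Peer review (75) > Term paper (72), so Term paper counts as 75.
Weighted total:
  Case studies 90 × 0.07 = 6.3
  Peer review 75 × 0.14 = 10.5
  Fieldwork 66 × 0.17 = 11.22
  Reading responses 59 × 0.1 = 5.9
  Problem sets 95 × 0.2 = 19
  Final exam 55 × 0.25 = 13.75
  Term paper 75 × 0.07 = 5.25
Sum = 71.92
71.92 is ≥ 71 and < 92 → Meets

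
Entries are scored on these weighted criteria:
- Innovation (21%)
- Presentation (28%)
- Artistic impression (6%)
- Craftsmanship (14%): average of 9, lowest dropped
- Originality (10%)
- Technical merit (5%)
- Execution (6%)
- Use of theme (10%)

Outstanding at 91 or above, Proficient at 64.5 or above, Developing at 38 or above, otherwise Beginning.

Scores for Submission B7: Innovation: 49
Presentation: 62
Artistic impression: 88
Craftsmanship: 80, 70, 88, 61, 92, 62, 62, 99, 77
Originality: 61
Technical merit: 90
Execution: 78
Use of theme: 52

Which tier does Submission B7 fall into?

Developing

Craftsmanship: drop 61 → average of remaining 8 = 630/8 = 78.75
Weighted total:
  Innovation 49 × 0.21 = 10.29
  Presentation 62 × 0.28 = 17.36
  Artistic impression 88 × 0.06 = 5.28
  Craftsmanship 78.75 × 0.14 = 11.025
  Originality 61 × 0.1 = 6.1
  Technical merit 90 × 0.05 = 4.5
  Execution 78 × 0.06 = 4.68
  Use of theme 52 × 0.1 = 5.2
Sum = 64.435
64.435 is ≥ 38 and < 64.5 → Developing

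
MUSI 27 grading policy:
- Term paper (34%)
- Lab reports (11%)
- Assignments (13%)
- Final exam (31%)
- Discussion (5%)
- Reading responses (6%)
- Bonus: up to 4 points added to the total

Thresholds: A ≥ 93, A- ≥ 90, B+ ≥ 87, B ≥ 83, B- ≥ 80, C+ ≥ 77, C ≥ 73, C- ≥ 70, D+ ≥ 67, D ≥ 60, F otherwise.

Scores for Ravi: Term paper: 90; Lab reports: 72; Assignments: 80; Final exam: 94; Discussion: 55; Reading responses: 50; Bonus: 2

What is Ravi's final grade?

Weighted total:
  Term paper 90 × 0.34 = 30.6
  Lab reports 72 × 0.11 = 7.92
  Assignments 80 × 0.13 = 10.4
  Final exam 94 × 0.31 = 29.14
  Discussion 55 × 0.05 = 2.75
  Reading responses 50 × 0.06 = 3
Sum = 83.81
Bonus: 83.81 + 2 = 85.81
85.81 is ≥ 83 and < 87 → B

B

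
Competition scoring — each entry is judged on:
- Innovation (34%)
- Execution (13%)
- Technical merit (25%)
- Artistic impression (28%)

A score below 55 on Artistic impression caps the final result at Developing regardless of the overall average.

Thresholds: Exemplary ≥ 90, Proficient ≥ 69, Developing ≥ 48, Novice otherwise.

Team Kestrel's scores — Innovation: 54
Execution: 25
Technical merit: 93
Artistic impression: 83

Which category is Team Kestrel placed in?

Developing

Artistic impression score 83 ≥ 55: minimum met.
Weighted total:
  Innovation 54 × 0.34 = 18.36
  Execution 25 × 0.13 = 3.25
  Technical merit 93 × 0.25 = 23.25
  Artistic impression 83 × 0.28 = 23.24
Sum = 68.1
68.1 is ≥ 48 and < 69 → Developing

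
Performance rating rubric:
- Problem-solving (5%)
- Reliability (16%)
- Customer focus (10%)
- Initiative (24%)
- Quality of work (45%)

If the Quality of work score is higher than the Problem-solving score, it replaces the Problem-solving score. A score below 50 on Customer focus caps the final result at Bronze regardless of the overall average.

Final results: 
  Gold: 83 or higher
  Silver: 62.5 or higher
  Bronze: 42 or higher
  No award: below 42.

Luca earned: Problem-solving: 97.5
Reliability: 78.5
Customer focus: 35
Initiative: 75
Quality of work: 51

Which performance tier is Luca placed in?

Quality of work (51) ≤ Problem-solving (97.5), so Problem-solving stays at 97.5.
Customer focus score 35 < 50: minimum not met.
Weighted total:
  Problem-solving 97.5 × 0.05 = 4.875
  Reliability 78.5 × 0.16 = 12.56
  Customer focus 35 × 0.1 = 3.5
  Initiative 75 × 0.24 = 18
  Quality of work 51 × 0.45 = 22.95
Sum = 61.885
61.885 would be Bronze; cap at Bronze applies → Bronze.

Bronze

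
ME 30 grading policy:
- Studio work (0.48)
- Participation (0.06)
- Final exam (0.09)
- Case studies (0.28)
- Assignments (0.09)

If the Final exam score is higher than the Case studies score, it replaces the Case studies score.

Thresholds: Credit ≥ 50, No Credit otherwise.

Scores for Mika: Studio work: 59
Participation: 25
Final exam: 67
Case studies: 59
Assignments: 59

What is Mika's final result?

Credit

Final exam (67) > Case studies (59), so Case studies counts as 67.
Weighted total:
  Studio work 59 × 0.48 = 28.32
  Participation 25 × 0.06 = 1.5
  Final exam 67 × 0.09 = 6.03
  Case studies 67 × 0.28 = 18.76
  Assignments 59 × 0.09 = 5.31
Sum = 59.92
59.92 ≥ 50 → Credit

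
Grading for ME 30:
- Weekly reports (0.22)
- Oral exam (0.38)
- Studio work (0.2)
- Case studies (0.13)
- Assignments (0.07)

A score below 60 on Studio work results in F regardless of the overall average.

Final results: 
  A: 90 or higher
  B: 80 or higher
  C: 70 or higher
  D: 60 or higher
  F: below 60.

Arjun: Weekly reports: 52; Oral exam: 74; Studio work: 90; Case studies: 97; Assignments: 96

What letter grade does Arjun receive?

C

Studio work score 90 ≥ 60: minimum met.
Weighted total:
  Weekly reports 52 × 0.22 = 11.44
  Oral exam 74 × 0.38 = 28.12
  Studio work 90 × 0.2 = 18
  Case studies 97 × 0.13 = 12.61
  Assignments 96 × 0.07 = 6.72
Sum = 76.89
76.89 is ≥ 70 and < 80 → C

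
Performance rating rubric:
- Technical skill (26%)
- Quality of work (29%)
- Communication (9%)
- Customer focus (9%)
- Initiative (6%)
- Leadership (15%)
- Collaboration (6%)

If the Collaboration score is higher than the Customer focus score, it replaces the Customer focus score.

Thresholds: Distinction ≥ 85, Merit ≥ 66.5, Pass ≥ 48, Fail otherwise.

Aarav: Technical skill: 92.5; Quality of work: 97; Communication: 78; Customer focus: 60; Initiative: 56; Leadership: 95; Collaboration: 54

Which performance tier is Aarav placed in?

Collaboration (54) ≤ Customer focus (60), so Customer focus stays at 60.
Weighted total:
  Technical skill 92.5 × 0.26 = 24.05
  Quality of work 97 × 0.29 = 28.13
  Communication 78 × 0.09 = 7.02
  Customer focus 60 × 0.09 = 5.4
  Initiative 56 × 0.06 = 3.36
  Leadership 95 × 0.15 = 14.25
  Collaboration 54 × 0.06 = 3.24
Sum = 85.45
85.45 ≥ 85 → Distinction

Distinction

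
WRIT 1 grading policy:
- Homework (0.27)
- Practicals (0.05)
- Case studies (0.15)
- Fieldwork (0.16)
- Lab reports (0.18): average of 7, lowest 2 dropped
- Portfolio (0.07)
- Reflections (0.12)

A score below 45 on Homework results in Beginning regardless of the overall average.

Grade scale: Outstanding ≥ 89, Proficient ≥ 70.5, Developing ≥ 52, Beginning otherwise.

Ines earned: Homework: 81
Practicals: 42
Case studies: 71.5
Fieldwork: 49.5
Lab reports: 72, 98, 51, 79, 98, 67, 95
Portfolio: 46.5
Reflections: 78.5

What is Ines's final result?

Proficient

Lab reports: drop 51, 67 → average of remaining 5 = 442/5 = 88.4
Homework score 81 ≥ 45: minimum met.
Weighted total:
  Homework 81 × 0.27 = 21.87
  Practicals 42 × 0.05 = 2.1
  Case studies 71.5 × 0.15 = 10.725
  Fieldwork 49.5 × 0.16 = 7.92
  Lab reports 88.4 × 0.18 = 15.912
  Portfolio 46.5 × 0.07 = 3.255
  Reflections 78.5 × 0.12 = 9.42
Sum = 71.202
71.202 is ≥ 70.5 and < 89 → Proficient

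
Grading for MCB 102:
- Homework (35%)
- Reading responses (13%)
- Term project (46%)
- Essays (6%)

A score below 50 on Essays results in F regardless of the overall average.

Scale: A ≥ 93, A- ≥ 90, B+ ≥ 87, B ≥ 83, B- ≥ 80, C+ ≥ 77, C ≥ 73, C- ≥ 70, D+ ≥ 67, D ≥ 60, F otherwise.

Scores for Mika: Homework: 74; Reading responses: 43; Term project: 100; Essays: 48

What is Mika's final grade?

F

Essays score 48 < 50: minimum not met.
Weighted total:
  Homework 74 × 0.35 = 25.9
  Reading responses 43 × 0.13 = 5.59
  Term project 100 × 0.46 = 46
  Essays 48 × 0.06 = 2.88
Sum = 80.37
Because the Essays minimum was not met, the result is F.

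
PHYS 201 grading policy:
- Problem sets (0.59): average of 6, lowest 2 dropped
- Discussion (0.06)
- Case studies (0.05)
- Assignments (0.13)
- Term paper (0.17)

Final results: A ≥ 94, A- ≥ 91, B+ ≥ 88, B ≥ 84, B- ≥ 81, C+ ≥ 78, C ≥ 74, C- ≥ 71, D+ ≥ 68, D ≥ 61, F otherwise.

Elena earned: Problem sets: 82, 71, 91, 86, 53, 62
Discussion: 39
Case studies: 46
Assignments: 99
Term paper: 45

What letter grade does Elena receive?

C-

Problem sets: drop 53, 62 → average of remaining 4 = 330/4 = 82.5
Weighted total:
  Problem sets 82.5 × 0.59 = 48.675
  Discussion 39 × 0.06 = 2.34
  Case studies 46 × 0.05 = 2.3
  Assignments 99 × 0.13 = 12.87
  Term paper 45 × 0.17 = 7.65
Sum = 73.835
73.835 is ≥ 71 and < 74 → C-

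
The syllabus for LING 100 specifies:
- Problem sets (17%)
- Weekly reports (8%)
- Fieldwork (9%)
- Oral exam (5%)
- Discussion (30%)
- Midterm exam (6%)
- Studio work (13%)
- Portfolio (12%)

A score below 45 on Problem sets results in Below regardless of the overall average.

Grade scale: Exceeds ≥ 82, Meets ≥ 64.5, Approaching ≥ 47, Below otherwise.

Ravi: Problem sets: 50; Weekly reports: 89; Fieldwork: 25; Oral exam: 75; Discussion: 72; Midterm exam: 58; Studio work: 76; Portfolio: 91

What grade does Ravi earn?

Problem sets score 50 ≥ 45: minimum met.
Weighted total:
  Problem sets 50 × 0.17 = 8.5
  Weekly reports 89 × 0.08 = 7.12
  Fieldwork 25 × 0.09 = 2.25
  Oral exam 75 × 0.05 = 3.75
  Discussion 72 × 0.3 = 21.6
  Midterm exam 58 × 0.06 = 3.48
  Studio work 76 × 0.13 = 9.88
  Portfolio 91 × 0.12 = 10.92
Sum = 67.5
67.5 is ≥ 64.5 and < 82 → Meets

Meets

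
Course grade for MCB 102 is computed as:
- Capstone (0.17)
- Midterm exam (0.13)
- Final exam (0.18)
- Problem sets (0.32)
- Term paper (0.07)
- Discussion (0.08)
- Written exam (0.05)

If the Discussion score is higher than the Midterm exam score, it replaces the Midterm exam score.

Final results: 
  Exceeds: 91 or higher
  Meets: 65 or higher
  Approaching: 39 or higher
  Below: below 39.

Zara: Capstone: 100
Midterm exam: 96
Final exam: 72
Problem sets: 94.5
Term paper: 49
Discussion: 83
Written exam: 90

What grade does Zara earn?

Meets

Discussion (83) ≤ Midterm exam (96), so Midterm exam stays at 96.
Weighted total:
  Capstone 100 × 0.17 = 17
  Midterm exam 96 × 0.13 = 12.48
  Final exam 72 × 0.18 = 12.96
  Problem sets 94.5 × 0.32 = 30.24
  Term paper 49 × 0.07 = 3.43
  Discussion 83 × 0.08 = 6.64
  Written exam 90 × 0.05 = 4.5
Sum = 87.25
87.25 is ≥ 65 and < 91 → Meets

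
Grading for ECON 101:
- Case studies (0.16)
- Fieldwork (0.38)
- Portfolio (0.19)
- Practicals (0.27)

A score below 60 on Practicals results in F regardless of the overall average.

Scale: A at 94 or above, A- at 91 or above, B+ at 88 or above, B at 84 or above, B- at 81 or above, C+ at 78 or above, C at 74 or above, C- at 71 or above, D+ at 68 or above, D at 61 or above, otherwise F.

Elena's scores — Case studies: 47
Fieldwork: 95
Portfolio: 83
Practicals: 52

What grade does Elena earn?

Practicals score 52 < 60: minimum not met.
Weighted total:
  Case studies 47 × 0.16 = 7.52
  Fieldwork 95 × 0.38 = 36.1
  Portfolio 83 × 0.19 = 15.77
  Practicals 52 × 0.27 = 14.04
Sum = 73.43
Because the Practicals minimum was not met, the result is F.

F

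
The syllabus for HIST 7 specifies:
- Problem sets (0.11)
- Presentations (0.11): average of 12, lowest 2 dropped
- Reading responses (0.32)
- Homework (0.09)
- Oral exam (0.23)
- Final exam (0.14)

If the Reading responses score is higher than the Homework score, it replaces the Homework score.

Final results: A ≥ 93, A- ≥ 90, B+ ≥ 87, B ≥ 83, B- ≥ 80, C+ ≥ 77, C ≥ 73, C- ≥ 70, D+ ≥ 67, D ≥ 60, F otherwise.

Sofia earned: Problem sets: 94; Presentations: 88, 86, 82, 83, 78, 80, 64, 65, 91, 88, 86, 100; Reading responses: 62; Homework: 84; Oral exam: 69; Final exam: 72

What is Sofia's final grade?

C

Presentations: drop 64, 65 → average of remaining 10 = 862/10 = 86.2
Reading responses (62) ≤ Homework (84), so Homework stays at 84.
Weighted total:
  Problem sets 94 × 0.11 = 10.34
  Presentations 86.2 × 0.11 = 9.482
  Reading responses 62 × 0.32 = 19.84
  Homework 84 × 0.09 = 7.56
  Oral exam 69 × 0.23 = 15.87
  Final exam 72 × 0.14 = 10.08
Sum = 73.172
73.172 is ≥ 73 and < 77 → C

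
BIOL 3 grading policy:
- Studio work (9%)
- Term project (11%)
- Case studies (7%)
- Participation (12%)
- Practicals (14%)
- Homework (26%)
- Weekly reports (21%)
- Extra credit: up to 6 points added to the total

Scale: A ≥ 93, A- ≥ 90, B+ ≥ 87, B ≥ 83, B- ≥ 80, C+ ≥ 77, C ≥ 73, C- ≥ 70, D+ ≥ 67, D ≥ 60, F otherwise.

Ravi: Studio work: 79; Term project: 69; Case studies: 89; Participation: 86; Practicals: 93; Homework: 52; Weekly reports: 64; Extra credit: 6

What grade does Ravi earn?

Weighted total:
  Studio work 79 × 0.09 = 7.11
  Term project 69 × 0.11 = 7.59
  Case studies 89 × 0.07 = 6.23
  Participation 86 × 0.12 = 10.32
  Practicals 93 × 0.14 = 13.02
  Homework 52 × 0.26 = 13.52
  Weekly reports 64 × 0.21 = 13.44
Sum = 71.23
Extra credit: 71.23 + 6 = 77.23
77.23 is ≥ 77 and < 80 → C+

C+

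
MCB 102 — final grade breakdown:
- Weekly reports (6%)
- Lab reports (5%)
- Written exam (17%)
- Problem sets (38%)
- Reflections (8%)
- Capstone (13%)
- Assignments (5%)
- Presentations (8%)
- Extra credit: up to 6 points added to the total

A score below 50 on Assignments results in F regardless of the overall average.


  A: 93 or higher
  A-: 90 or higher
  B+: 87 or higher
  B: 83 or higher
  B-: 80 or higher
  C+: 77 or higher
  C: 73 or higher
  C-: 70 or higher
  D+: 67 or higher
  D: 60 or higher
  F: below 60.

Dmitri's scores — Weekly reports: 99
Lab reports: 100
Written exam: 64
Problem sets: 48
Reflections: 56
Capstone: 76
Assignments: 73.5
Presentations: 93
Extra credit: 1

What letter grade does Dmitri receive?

D

Assignments score 73.5 ≥ 50: minimum met.
Weighted total:
  Weekly reports 99 × 0.06 = 5.94
  Lab reports 100 × 0.05 = 5
  Written exam 64 × 0.17 = 10.88
  Problem sets 48 × 0.38 = 18.24
  Reflections 56 × 0.08 = 4.48
  Capstone 76 × 0.13 = 9.88
  Assignments 73.5 × 0.05 = 3.675
  Presentations 93 × 0.08 = 7.44
Sum = 65.535
Extra credit: 65.535 + 1 = 66.535
66.535 is ≥ 60 and < 67 → D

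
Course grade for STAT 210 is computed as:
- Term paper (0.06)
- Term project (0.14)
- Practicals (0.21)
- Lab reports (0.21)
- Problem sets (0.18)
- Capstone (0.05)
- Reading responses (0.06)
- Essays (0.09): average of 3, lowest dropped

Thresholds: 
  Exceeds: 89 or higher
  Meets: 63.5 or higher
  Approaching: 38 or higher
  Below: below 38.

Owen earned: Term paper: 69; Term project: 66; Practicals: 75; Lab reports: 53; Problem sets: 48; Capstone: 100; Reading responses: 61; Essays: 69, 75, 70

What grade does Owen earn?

Essays: drop 69 → average of remaining 2 = 145/2 = 72.5
Weighted total:
  Term paper 69 × 0.06 = 4.14
  Term project 66 × 0.14 = 9.24
  Practicals 75 × 0.21 = 15.75
  Lab reports 53 × 0.21 = 11.13
  Problem sets 48 × 0.18 = 8.64
  Capstone 100 × 0.05 = 5
  Reading responses 61 × 0.06 = 3.66
  Essays 72.5 × 0.09 = 6.525
Sum = 64.085
64.085 is ≥ 63.5 and < 89 → Meets

Meets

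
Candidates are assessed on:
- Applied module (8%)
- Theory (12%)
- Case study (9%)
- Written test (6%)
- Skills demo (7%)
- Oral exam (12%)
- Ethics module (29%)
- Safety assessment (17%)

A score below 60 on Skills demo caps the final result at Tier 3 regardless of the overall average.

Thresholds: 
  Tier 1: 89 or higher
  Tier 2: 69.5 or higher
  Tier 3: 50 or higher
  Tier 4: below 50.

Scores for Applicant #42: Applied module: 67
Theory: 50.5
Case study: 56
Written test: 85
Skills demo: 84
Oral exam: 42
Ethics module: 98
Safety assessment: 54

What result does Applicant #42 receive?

Tier 2

Skills demo score 84 ≥ 60: minimum met.
Weighted total:
  Applied module 67 × 0.08 = 5.36
  Theory 50.5 × 0.12 = 6.06
  Case study 56 × 0.09 = 5.04
  Written test 85 × 0.06 = 5.1
  Skills demo 84 × 0.07 = 5.88
  Oral exam 42 × 0.12 = 5.04
  Ethics module 98 × 0.29 = 28.42
  Safety assessment 54 × 0.17 = 9.18
Sum = 70.08
70.08 is ≥ 69.5 and < 89 → Tier 2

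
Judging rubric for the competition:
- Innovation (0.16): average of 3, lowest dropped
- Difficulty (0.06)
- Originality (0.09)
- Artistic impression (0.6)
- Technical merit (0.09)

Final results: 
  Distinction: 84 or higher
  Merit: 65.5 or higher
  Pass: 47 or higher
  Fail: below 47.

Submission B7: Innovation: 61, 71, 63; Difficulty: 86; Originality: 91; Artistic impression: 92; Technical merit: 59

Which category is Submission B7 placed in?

Innovation: drop 61 → average of remaining 2 = 134/2 = 67
Weighted total:
  Innovation 67 × 0.16 = 10.72
  Difficulty 86 × 0.06 = 5.16
  Originality 91 × 0.09 = 8.19
  Artistic impression 92 × 0.6 = 55.2
  Technical merit 59 × 0.09 = 5.31
Sum = 84.58
84.58 ≥ 84 → Distinction

Distinction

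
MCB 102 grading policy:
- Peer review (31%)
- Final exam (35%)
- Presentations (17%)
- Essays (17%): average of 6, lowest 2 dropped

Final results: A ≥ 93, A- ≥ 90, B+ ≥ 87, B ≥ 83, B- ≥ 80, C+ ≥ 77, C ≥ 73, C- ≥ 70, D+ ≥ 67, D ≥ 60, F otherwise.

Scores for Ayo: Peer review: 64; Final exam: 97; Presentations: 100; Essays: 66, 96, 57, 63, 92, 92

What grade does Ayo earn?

B

Essays: drop 57, 63 → average of remaining 4 = 346/4 = 86.5
Weighted total:
  Peer review 64 × 0.31 = 19.84
  Final exam 97 × 0.35 = 33.95
  Presentations 100 × 0.17 = 17
  Essays 86.5 × 0.17 = 14.705
Sum = 85.495
85.495 is ≥ 83 and < 87 → B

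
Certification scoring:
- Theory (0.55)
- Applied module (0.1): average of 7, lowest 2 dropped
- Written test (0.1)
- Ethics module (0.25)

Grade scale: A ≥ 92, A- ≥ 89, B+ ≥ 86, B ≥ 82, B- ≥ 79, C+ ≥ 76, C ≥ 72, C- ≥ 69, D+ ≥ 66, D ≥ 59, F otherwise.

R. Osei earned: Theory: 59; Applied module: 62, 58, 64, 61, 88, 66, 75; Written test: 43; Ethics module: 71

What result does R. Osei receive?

D

Applied module: drop 58, 61 → average of remaining 5 = 355/5 = 71
Weighted total:
  Theory 59 × 0.55 = 32.45
  Applied module 71 × 0.1 = 7.1
  Written test 43 × 0.1 = 4.3
  Ethics module 71 × 0.25 = 17.75
Sum = 61.6
61.6 is ≥ 59 and < 66 → D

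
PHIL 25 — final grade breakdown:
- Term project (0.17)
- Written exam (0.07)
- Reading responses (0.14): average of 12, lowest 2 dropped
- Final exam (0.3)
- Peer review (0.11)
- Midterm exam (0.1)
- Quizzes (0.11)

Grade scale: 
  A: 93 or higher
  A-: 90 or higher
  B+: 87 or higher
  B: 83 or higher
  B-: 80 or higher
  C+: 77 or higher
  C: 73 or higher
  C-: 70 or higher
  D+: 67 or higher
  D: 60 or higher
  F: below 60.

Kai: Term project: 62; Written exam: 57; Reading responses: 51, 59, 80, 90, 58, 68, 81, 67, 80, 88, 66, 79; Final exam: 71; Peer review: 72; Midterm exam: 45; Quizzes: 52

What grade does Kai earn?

Reading responses: drop 51, 58 → average of remaining 10 = 758/10 = 75.8
Weighted total:
  Term project 62 × 0.17 = 10.54
  Written exam 57 × 0.07 = 3.99
  Reading responses 75.8 × 0.14 = 10.612
  Final exam 71 × 0.3 = 21.3
  Peer review 72 × 0.11 = 7.92
  Midterm exam 45 × 0.1 = 4.5
  Quizzes 52 × 0.11 = 5.72
Sum = 64.582
64.582 is ≥ 60 and < 67 → D

D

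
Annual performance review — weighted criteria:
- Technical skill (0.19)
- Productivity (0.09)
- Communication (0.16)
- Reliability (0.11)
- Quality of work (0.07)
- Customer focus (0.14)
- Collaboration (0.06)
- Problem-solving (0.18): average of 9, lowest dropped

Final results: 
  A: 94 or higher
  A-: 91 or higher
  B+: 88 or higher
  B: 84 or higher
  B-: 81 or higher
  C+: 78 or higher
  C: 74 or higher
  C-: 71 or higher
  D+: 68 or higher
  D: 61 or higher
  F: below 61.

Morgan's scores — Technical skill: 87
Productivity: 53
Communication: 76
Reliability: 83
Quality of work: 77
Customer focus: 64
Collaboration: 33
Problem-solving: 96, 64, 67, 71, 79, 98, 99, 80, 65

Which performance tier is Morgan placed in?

C-

Problem-solving: drop 64 → average of remaining 8 = 655/8 = 81.875
Weighted total:
  Technical skill 87 × 0.19 = 16.53
  Productivity 53 × 0.09 = 4.77
  Communication 76 × 0.16 = 12.16
  Reliability 83 × 0.11 = 9.13
  Quality of work 77 × 0.07 = 5.39
  Customer focus 64 × 0.14 = 8.96
  Collaboration 33 × 0.06 = 1.98
  Problem-solving 81.875 × 0.18 = 14.7375
Sum = 73.6575
73.6575 is ≥ 71 and < 74 → C-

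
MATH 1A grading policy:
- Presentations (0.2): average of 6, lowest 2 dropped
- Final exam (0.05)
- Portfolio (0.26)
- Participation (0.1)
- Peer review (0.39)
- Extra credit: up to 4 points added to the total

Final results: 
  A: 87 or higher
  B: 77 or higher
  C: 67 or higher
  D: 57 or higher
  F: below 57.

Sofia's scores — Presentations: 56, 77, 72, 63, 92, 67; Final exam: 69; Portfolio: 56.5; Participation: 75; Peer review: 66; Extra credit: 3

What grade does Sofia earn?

Presentations: drop 56, 63 → average of remaining 4 = 308/4 = 77
Weighted total:
  Presentations 77 × 0.2 = 15.4
  Final exam 69 × 0.05 = 3.45
  Portfolio 56.5 × 0.26 = 14.69
  Participation 75 × 0.1 = 7.5
  Peer review 66 × 0.39 = 25.74
Sum = 66.78
Extra credit: 66.78 + 3 = 69.78
69.78 is ≥ 67 and < 77 → C

C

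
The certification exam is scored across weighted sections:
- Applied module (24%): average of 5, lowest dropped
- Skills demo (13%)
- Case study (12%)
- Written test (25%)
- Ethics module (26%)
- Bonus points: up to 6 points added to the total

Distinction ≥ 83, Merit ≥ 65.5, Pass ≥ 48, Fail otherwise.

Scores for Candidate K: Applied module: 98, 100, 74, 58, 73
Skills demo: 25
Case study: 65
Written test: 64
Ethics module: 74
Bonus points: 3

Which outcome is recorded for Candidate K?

Applied module: drop 58 → average of remaining 4 = 345/4 = 86.25
Weighted total:
  Applied module 86.25 × 0.24 = 20.7
  Skills demo 25 × 0.13 = 3.25
  Case study 65 × 0.12 = 7.8
  Written test 64 × 0.25 = 16
  Ethics module 74 × 0.26 = 19.24
Sum = 66.99
Bonus points: 66.99 + 3 = 69.99
69.99 is ≥ 65.5 and < 83 → Merit

Merit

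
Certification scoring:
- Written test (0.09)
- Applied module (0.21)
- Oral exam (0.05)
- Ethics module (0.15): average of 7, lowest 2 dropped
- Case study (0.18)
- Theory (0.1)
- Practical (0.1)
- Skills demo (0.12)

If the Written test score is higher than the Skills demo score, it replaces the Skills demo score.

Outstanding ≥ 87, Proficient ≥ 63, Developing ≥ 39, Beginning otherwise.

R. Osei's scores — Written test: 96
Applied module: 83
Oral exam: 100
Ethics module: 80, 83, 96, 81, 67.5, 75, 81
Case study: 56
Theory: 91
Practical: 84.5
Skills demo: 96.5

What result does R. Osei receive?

Ethics module: drop 67.5, 75 → average of remaining 5 = 421/5 = 84.2
Written test (96) ≤ Skills demo (96.5), so Skills demo stays at 96.5.
Weighted total:
  Written test 96 × 0.09 = 8.64
  Applied module 83 × 0.21 = 17.43
  Oral exam 100 × 0.05 = 5
  Ethics module 84.2 × 0.15 = 12.63
  Case study 56 × 0.18 = 10.08
  Theory 91 × 0.1 = 9.1
  Practical 84.5 × 0.1 = 8.45
  Skills demo 96.5 × 0.12 = 11.58
Sum = 82.91
82.91 is ≥ 63 and < 87 → Proficient

Proficient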